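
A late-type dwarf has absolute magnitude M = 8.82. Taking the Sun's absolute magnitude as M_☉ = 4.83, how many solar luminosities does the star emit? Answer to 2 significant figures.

M − M_☉ = 8.82 − 4.83 = 3.990
L/L_☉ = 10^(−0.4 (M − M_☉)) = 10^-1.596 = 0.02535

L/L_☉ ≈ 0.025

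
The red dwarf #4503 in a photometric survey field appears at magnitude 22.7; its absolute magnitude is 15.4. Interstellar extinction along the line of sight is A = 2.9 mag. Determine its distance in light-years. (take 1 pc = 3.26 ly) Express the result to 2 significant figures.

d ≈ 250 ly

m − M = 5 log₁₀(d/10 pc) + A  ⇒  22.7 − (15.4) − 2.9 = 5 log₁₀(d/10)
4.400 = 5 log₁₀(d/10)
log₁₀ d = (m − M − A)/5 + 1 = 1.8800
d = 10^1.8800 = 75.86 pc
= 247.3 ly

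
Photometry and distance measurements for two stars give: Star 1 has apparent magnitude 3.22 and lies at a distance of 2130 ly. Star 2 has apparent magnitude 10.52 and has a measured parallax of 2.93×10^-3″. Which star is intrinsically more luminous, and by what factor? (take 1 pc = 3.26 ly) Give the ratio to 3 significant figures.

Star 1: d = 2130 ly / 3.26 = 653.4 pc
Star 1: M = m − 5 log₁₀ d + 5 = 3.22 − 5·2.8152 + 5 = -5.856
Star 2: d = 1/p = 1/2.93×10^-3″ = 341.3 pc
Star 2: M = m − 5 log₁₀ d + 5 = 10.52 − 5·2.5331 + 5 = 2.854
ΔM = M_1 − M_2 = -5.856 − (2.854) = -8.710; smaller M is more luminous → Star 1.
L ratio = 10^(0.4 |ΔM|) = 10^3.484 = 3048

Star 1 is more luminous, by a factor of 3050.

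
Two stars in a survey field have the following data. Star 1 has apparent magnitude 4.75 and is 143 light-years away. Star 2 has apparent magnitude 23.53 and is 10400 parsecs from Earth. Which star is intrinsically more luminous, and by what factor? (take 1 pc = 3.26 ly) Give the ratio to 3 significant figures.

Star 1 is more luminous, by a factor of 578.

Star 1: d = 143 ly / 3.26 = 43.87 pc
Star 1: M = m − 5 log₁₀ d + 5 = 4.75 − 5·1.6421 + 5 = 1.539
Star 2: M = m − 5 log₁₀ d + 5 = 23.53 − 5·4.0170 + 5 = 8.445
ΔM = M_1 − M_2 = 1.539 − (8.445) = -6.905; smaller M is more luminous → Star 1.
L ratio = 10^(0.4 |ΔM|) = 10^2.762 = 578.3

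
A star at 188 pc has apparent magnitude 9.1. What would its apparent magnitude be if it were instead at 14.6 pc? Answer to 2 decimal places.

m ≈ 3.55

Flux ∝ 1/d², so Δm = 5 log₁₀(d₂/d₁) = 5 log₁₀(14.6/188) = -5.549
m₂ = m₁ + Δm = 9.1 + (-5.549) = 3.551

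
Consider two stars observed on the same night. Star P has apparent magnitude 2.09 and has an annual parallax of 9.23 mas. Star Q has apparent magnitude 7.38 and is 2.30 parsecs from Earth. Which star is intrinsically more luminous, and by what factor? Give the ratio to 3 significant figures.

Star P: p = 9.23 mas = 9.23×10^-3″ → d = 1/p = 108.3 pc
Star P: M = m − 5 log₁₀ d + 5 = 2.09 − 5·2.0348 + 5 = -3.084
Star Q: M = m − 5 log₁₀ d + 5 = 7.38 − 5·0.3617 + 5 = 10.571
ΔM = M_P − M_Q = -3.084 − (10.571) = -13.655; smaller M is more luminous → Star P.
L ratio = 10^(0.4 |ΔM|) = 10^5.462 = 289800

Star P is more luminous, by a factor of 290000.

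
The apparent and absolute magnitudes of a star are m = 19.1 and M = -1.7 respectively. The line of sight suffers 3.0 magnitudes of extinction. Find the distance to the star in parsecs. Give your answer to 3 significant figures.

d ≈ 36300 pc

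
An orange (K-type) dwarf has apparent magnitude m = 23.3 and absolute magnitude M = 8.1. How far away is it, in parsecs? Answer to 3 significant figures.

Distance modulus: m − M = 23.3 − (8.1) = 15.200
m − M = 5 log₁₀ d − 5
log₁₀ d = (m − M)/5 + 1 = 4.0400
d = 10^4.0400 = 10960 pc

d ≈ 11000 pc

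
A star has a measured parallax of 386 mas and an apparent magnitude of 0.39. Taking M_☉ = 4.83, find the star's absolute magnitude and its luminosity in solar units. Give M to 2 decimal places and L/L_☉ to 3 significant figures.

M ≈ 3.32; L/L_☉ ≈ 4.01

d = 1/p = 1000/386 mas = 2.591 pc
M = m − 5 log₁₀ d + 5 = 0.39 − 5·0.4134 + 5 = 3.323
M − M_☉ = 3.323 − 4.83 = -1.507
L/L_☉ = 10^(−0.4 × -1.507) = 4.007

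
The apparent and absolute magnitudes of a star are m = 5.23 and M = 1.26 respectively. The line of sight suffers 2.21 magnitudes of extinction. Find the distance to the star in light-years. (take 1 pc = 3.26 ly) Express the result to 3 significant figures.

m − M = 5 log₁₀(d/10 pc) + A  ⇒  5.23 − (1.26) − 2.21 = 5 log₁₀(d/10)
1.760 = 5 log₁₀(d/10)
log₁₀ d = (m − M − A)/5 + 1 = 1.3520
d = 10^1.3520 = 22.49 pc
= 73.32 ly

d ≈ 73.3 ly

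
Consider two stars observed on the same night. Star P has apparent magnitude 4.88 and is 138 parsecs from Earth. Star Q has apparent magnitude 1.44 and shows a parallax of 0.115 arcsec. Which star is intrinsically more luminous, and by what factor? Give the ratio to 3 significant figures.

Star P is more luminous, by a factor of 10.6.

Star P: M = m − 5 log₁₀ d + 5 = 4.88 − 5·2.1399 + 5 = -0.819
Star Q: d = 1/p = 1/0.115″ = 8.696 pc
Star Q: M = m − 5 log₁₀ d + 5 = 1.44 − 5·0.9393 + 5 = 1.743
ΔM = M_P − M_Q = -0.819 − (1.743) = -2.563; smaller M is more luminous → Star P.
L ratio = 10^(0.4 |ΔM|) = 10^1.025 = 10.60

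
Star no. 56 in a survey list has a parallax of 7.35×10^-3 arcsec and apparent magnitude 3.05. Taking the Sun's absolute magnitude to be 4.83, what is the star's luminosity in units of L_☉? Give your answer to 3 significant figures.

d = 1/p = 1/7.35×10^-3″ = 136.1 pc
M = m − 5 log₁₀ d + 5 = 3.05 − 5·2.1337 + 5 = -2.619
M − M_☉ = -2.619 − 4.83 = -7.449
L/L_☉ = 10^(−0.4 × -7.449) = 953.7

L/L_☉ ≈ 954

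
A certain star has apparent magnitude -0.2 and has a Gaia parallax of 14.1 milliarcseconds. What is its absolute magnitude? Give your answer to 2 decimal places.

p = 14.1 mas = 0.0141″ → d = 1/p = 70.92 pc
5 log₁₀(d/10 pc) = 5 log₁₀(70.92) − 5 = 4.254
M = m − 5 log₁₀(d/10) = -0.2 − 4.254 = -4.454

M ≈ -4.45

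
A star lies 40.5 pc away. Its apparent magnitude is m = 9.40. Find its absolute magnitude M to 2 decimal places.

5 log₁₀(d/10 pc) = 5 log₁₀(40.50) − 5 = 3.037
M = m − 5 log₁₀(d/10) = 9.40 − 3.037 = 6.363

M ≈ 6.36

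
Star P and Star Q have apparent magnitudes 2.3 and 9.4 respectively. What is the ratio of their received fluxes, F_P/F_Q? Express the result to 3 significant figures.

F_P/F_Q ≈ 692

Δm = 2.3 − (9.4) = -7.1
Flux ratio = 10^(−0.4 Δm) = 10^(−0.4 × -7.1) = 10^2.840 = 691.8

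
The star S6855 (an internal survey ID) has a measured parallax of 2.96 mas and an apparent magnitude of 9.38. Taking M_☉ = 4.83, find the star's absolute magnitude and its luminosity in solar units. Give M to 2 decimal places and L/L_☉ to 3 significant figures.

d = 1/p = 1000/2.96 mas = 337.8 pc
M = m − 5 log₁₀ d + 5 = 9.38 − 5·2.5287 + 5 = 1.736
M − M_☉ = 1.736 − 4.83 = -3.094
L/L_☉ = 10^(−0.4 × -3.094) = 17.27

M ≈ 1.74; L/L_☉ ≈ 17.3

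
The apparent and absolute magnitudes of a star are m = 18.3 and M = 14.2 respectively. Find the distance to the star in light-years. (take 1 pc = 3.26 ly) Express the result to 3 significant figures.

d ≈ 215 ly

Distance modulus: m − M = 18.3 − (14.2) = 4.100
m − M = 5 log₁₀ d − 5
log₁₀ d = (m − M)/5 + 1 = 1.8200
d = 10^1.8200 = 66.07 pc
= 215.4 ly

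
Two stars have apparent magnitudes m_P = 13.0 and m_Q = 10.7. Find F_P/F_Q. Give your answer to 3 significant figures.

F_P/F_Q ≈ 0.120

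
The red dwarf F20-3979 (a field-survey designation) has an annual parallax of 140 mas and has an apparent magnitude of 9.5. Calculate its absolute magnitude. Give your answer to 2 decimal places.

M ≈ 10.23

p = 140 mas = 0.140″ → d = 1/p = 7.143 pc
5 log₁₀(d/10 pc) = 5 log₁₀(7.143) − 5 = -0.731
M = m − 5 log₁₀(d/10) = 9.5 + 0.731 = 10.231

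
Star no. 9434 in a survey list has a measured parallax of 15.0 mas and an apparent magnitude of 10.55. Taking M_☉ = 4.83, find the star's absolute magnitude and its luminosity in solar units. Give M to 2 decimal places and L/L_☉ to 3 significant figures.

d = 1/p = 1000/15.0 mas = 66.67 pc
M = m − 5 log₁₀ d + 5 = 10.55 − 5·1.8239 + 5 = 6.430
M − M_☉ = 6.430 − 4.83 = 1.600
L/L_☉ = 10^(−0.4 × 1.600) = 0.2290

M ≈ 6.43; L/L_☉ ≈ 0.229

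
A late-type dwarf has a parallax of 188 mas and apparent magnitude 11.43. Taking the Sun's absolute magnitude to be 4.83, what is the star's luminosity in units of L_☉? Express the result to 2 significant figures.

d = 1/p = 1000/188 mas = 5.319 pc
M = m − 5 log₁₀ d + 5 = 11.43 − 5·0.7258 + 5 = 12.801
M − M_☉ = 12.801 − 4.83 = 7.971
L/L_☉ = 10^(−0.4 × 7.971) = 6.482×10^-4

L/L_☉ ≈ 6.5×10^-4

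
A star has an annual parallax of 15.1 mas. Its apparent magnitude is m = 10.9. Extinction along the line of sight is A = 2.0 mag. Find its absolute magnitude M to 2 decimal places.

p = 15.1 mas = 0.0151″ → d = 1/p = 66.23 pc
5 log₁₀(d/10 pc) = 5 log₁₀(66.23) − 5 = 4.105
M = m − 5 log₁₀(d/10) − A = 10.9 − 4.105 − 2.0 = 4.795

M ≈ 4.79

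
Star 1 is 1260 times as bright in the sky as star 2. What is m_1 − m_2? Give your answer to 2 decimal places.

Pogson: Δm = −2.5 log₁₀(ratio) = −2.5 log₁₀(1260) = −2.5 × 3.1004 = -7.751
Star 1 is brighter, so it has the smaller magnitude: the difference is negative.

m_1 − m_2 ≈ -7.75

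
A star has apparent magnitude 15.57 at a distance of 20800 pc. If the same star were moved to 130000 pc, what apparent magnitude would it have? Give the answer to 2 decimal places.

m ≈ 19.55

Flux ∝ 1/d², so Δm = 5 log₁₀(d₂/d₁) = 5 log₁₀(130000/20800) = 3.979
m₂ = m₁ + Δm = 15.57 + (3.979) = 19.549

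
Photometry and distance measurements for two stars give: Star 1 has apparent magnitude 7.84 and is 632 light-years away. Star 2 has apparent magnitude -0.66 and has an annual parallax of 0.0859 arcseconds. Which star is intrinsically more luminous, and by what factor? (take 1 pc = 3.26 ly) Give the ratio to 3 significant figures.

Star 1: d = 632 ly / 3.26 = 193.9 pc
Star 1: M = m − 5 log₁₀ d + 5 = 7.84 − 5·2.2875 + 5 = 1.403
Star 2: d = 1/p = 1/0.0859″ = 11.64 pc
Star 2: M = m − 5 log₁₀ d + 5 = -0.66 − 5·1.0660 + 5 = -0.990
ΔM = M_1 − M_2 = 1.403 − (-0.990) = 2.393; smaller M is more luminous → Star 2.
L ratio = 10^(0.4 |ΔM|) = 10^0.957 = 9.058

Star 2 is more luminous, by a factor of 9.06.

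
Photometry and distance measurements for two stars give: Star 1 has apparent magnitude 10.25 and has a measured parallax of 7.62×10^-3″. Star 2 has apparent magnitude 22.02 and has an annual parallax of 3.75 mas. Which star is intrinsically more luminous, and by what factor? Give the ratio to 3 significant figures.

Star 1: d = 1/p = 1/7.62×10^-3″ = 131.2 pc
Star 1: M = m − 5 log₁₀ d + 5 = 10.25 − 5·2.1180 + 5 = 4.660
Star 2: p = 3.75 mas = 3.75×10^-3″ → d = 1/p = 266.7 pc
Star 2: M = m − 5 log₁₀ d + 5 = 22.02 − 5·2.4260 + 5 = 14.890
ΔM = M_1 − M_2 = 4.660 − (14.890) = -10.230; smaller M is more luminous → Star 1.
L ratio = 10^(0.4 |ΔM|) = 10^4.092 = 12360

Star 1 is more luminous, by a factor of 12400.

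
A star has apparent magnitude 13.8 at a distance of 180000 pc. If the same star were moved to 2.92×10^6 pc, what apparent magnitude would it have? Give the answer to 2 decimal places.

m ≈ 19.85

Flux ∝ 1/d², so Δm = 5 log₁₀(d₂/d₁) = 5 log₁₀(2.92×10^6/180000) = 6.051
m₂ = m₁ + Δm = 13.8 + (6.051) = 19.851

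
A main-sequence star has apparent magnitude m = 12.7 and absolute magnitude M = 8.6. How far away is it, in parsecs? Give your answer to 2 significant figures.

d ≈ 66 pc

μ = m − M = 4.100
m − M = 5 log₁₀ d − 5
log₁₀ d = (m − M)/5 + 1 = 1.8200
d = 10^1.8200 = 66.07 pc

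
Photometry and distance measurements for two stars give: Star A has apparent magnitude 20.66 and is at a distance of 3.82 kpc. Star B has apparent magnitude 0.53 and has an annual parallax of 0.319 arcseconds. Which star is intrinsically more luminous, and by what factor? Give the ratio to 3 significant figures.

Star B is more luminous, by a factor of 75.9.

Star A: d = 3.82 kpc = 3820 pc
Star A: M = m − 5 log₁₀ d + 5 = 20.66 − 5·3.5821 + 5 = 7.750
Star B: d = 1/p = 1/0.319″ = 3.135 pc
Star B: M = m − 5 log₁₀ d + 5 = 0.53 − 5·0.4962 + 5 = 3.049
ΔM = M_A − M_B = 7.750 − (3.049) = 4.701; smaller M is more luminous → Star B.
L ratio = 10^(0.4 |ΔM|) = 10^1.880 = 75.91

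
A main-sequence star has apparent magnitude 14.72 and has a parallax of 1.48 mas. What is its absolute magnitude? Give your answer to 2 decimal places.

M ≈ 5.57

p = 1.48 mas = 1.48×10^-3″ → d = 1/p = 675.7 pc
5 log₁₀(d/10 pc) = 5 log₁₀(675.7) − 5 = 9.149
M = m − 5 log₁₀(d/10) = 14.72 − 9.149 = 5.571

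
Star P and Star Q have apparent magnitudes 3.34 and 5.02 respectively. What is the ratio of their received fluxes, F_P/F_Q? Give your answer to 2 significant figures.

Magnitude difference = -1.68
Flux ratio = 10^(−0.4 Δm) = 10^(−0.4 × -1.68) = 10^0.672 = 4.699

F_P/F_Q ≈ 4.7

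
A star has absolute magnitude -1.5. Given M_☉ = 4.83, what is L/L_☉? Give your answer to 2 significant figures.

L/L_☉ ≈ 340

M − M_☉ = -1.5 − 4.83 = -6.330
L/L_☉ = 10^(−0.4 (M − M_☉)) = 10^2.532 = 340.4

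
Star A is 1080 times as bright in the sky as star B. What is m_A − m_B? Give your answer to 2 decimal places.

Pogson: Δm = −2.5 log₁₀(ratio) = −2.5 log₁₀(1080) = −2.5 × 3.0334 = -7.584
Star A is brighter, so it has the smaller magnitude: the difference is negative.

m_A − m_B ≈ -7.58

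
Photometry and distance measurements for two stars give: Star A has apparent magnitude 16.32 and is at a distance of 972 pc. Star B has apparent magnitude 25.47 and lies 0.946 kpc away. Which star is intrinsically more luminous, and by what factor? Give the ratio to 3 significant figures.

Star A is more luminous, by a factor of 4830.

Star A: M = m − 5 log₁₀ d + 5 = 16.32 − 5·2.9877 + 5 = 6.382
Star B: d = 0.946 kpc = 946.0 pc
Star B: M = m − 5 log₁₀ d + 5 = 25.47 − 5·2.9759 + 5 = 15.591
ΔM = M_A − M_B = 6.382 − (15.591) = -9.209; smaller M is more luminous → Star A.
L ratio = 10^(0.4 |ΔM|) = 10^3.684 = 4826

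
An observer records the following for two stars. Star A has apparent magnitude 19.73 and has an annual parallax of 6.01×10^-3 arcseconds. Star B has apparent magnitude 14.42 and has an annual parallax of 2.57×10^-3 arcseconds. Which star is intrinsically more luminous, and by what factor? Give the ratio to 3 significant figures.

Star A: d = 1/p = 1/6.01×10^-3″ = 166.4 pc
Star A: M = m − 5 log₁₀ d + 5 = 19.73 − 5·2.2211 + 5 = 13.624
Star B: d = 1/p = 1/2.57×10^-3″ = 389.1 pc
Star B: M = m − 5 log₁₀ d + 5 = 14.42 − 5·2.5901 + 5 = 6.470
ΔM = M_A − M_B = 13.624 − (6.470) = 7.155; smaller M is more luminous → Star B.
L ratio = 10^(0.4 |ΔM|) = 10^2.862 = 727.6

Star B is more luminous, by a factor of 728.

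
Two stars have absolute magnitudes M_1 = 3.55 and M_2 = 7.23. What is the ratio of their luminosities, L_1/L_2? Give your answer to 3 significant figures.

ΔM = M_1 − M_2 = -3.68
L_1/L_2 = 10^(−0.4 ΔM) = 10^1.472 = 29.65

L_1/L_2 ≈ 29.6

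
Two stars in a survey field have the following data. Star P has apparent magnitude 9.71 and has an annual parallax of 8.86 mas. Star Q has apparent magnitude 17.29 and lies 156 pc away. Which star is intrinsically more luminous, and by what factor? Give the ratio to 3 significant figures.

Star P: p = 8.86 mas = 8.86×10^-3″ → d = 1/p = 112.9 pc
Star P: M = m − 5 log₁₀ d + 5 = 9.71 − 5·2.0526 + 5 = 4.447
Star Q: M = m − 5 log₁₀ d + 5 = 17.29 − 5·2.1931 + 5 = 11.324
ΔM = M_P − M_Q = 4.447 − (11.324) = -6.877; smaller M is more luminous → Star P.
L ratio = 10^(0.4 |ΔM|) = 10^2.751 = 563.5

Star P is more luminous, by a factor of 563.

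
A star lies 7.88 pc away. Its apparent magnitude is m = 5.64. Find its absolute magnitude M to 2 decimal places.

M ≈ 6.16

5 log₁₀(d/10 pc) = 5 log₁₀(7.880) − 5 = -0.517
M = m − 5 log₁₀(d/10) = 5.64 + 0.517 = 6.157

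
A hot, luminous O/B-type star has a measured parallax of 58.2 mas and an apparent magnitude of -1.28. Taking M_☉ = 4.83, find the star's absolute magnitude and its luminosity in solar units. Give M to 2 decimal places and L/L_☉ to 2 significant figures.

d = 1/p = 1000/58.2 mas = 17.18 pc
M = m − 5 log₁₀ d + 5 = -1.28 − 5·1.2351 + 5 = -2.455
M − M_☉ = -2.455 − 4.83 = -7.285
L/L_☉ = 10^(−0.4 × -7.285) = 820.6

M ≈ -2.46; L/L_☉ ≈ 820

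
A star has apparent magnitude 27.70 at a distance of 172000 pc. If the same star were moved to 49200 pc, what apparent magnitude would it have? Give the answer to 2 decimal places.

m ≈ 24.98

Flux ∝ 1/d², so Δm = 5 log₁₀(d₂/d₁) = 5 log₁₀(49200/172000) = -2.718
m₂ = m₁ + Δm = 27.70 + (-2.718) = 24.982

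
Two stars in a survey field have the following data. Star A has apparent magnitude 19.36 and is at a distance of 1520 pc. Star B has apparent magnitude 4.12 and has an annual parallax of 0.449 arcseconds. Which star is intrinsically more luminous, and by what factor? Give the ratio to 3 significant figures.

Star B is more luminous, by a factor of 2.68.

Star A: M = m − 5 log₁₀ d + 5 = 19.36 − 5·3.1818 + 5 = 8.451
Star B: d = 1/p = 1/0.449″ = 2.227 pc
Star B: M = m − 5 log₁₀ d + 5 = 4.12 − 5·0.3478 + 5 = 7.381
ΔM = M_A − M_B = 8.451 − (7.381) = 1.070; smaller M is more luminous → Star B.
L ratio = 10^(0.4 |ΔM|) = 10^0.428 = 2.678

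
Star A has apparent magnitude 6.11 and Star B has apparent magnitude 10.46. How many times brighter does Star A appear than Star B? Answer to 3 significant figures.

55.0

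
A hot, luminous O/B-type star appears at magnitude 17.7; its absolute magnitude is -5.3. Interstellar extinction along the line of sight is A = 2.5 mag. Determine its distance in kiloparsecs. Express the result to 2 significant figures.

m − M = 5 log₁₀(d/10 pc) + A  ⇒  17.7 − (-5.3) − 2.5 = 5 log₁₀(d/10)
20.500 = 5 log₁₀(d/10)
log₁₀ d = (m − M − A)/5 + 1 = 5.1000
d = 10^5.1000 = 125900 pc
= 125.9 kpc

d ≈ 130 kpc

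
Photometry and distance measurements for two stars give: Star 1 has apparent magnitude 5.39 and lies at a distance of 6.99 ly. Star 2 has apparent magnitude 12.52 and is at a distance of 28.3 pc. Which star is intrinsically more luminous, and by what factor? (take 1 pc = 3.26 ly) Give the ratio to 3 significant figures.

Star 1 is more luminous, by a factor of 4.08.

Star 1: d = 6.99 ly / 3.26 = 2.144 pc
Star 1: M = m − 5 log₁₀ d + 5 = 5.39 − 5·0.3313 + 5 = 8.734
Star 2: M = m − 5 log₁₀ d + 5 = 12.52 − 5·1.4518 + 5 = 10.261
ΔM = M_1 − M_2 = 8.734 − (10.261) = -1.527; smaller M is more luminous → Star 1.
L ratio = 10^(0.4 |ΔM|) = 10^0.611 = 4.083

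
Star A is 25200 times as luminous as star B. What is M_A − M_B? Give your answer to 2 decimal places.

Pogson: ΔM = −2.5 log₁₀(ratio) = −2.5 log₁₀(25200) = −2.5 × 4.4014 = -11.004
Star A is brighter, so it has the smaller magnitude: the difference is negative.

M_A − M_B ≈ -11.00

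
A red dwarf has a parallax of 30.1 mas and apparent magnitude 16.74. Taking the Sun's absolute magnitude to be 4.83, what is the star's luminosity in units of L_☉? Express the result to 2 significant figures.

d = 1/p = 1000/30.1 mas = 33.22 pc
M = m − 5 log₁₀ d + 5 = 16.74 − 5·1.5214 + 5 = 14.133
M − M_☉ = 14.133 − 4.83 = 9.303
L/L_☉ = 10^(−0.4 × 9.303) = 1.900×10^-4

L/L_☉ ≈ 1.9×10^-4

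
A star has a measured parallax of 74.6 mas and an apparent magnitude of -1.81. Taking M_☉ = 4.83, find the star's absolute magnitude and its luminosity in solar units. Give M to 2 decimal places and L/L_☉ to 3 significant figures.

d = 1/p = 1000/74.6 mas = 13.40 pc
M = m − 5 log₁₀ d + 5 = -1.81 − 5·1.1273 + 5 = -2.446
M − M_☉ = -2.446 − 4.83 = -7.276
L/L_☉ = 10^(−0.4 × -7.276) = 813.8

M ≈ -2.45; L/L_☉ ≈ 814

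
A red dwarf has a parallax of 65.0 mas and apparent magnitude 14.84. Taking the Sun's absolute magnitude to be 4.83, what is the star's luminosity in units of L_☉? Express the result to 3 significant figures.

L/L_☉ ≈ 2.35×10^-4

d = 1/p = 1000/65.0 mas = 15.38 pc
M = m − 5 log₁₀ d + 5 = 14.84 − 5·1.1871 + 5 = 13.905
M − M_☉ = 13.905 − 4.83 = 9.075
L/L_☉ = 10^(−0.4 × 9.075) = 2.345×10^-4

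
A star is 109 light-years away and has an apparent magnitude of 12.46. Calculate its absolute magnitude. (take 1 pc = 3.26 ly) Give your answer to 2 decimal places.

d = 109 ly / 3.26 = 33.44 pc
5 log₁₀(d/10 pc) = 5 log₁₀(33.44) − 5 = 2.621
M = m − 5 log₁₀(d/10) = 12.46 − 2.621 = 9.839

M ≈ 9.84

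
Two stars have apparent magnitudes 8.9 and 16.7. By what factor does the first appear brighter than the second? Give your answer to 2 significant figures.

1300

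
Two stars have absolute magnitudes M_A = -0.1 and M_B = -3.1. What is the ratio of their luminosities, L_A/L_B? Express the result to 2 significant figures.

ΔM = M_A − M_B = 3.0
L_A/L_B = 10^(−0.4 ΔM) = 10^-1.200 = 0.06310

L_A/L_B ≈ 0.063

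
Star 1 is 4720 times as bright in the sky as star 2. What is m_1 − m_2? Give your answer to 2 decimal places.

Pogson: Δm = −2.5 log₁₀(ratio) = −2.5 log₁₀(4720) = −2.5 × 3.6739 = -9.185
Star 1 is brighter, so it has the smaller magnitude: the difference is negative.

m_1 − m_2 ≈ -9.18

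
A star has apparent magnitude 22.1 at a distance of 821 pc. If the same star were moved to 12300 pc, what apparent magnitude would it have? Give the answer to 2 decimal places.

m ≈ 27.98

Flux ∝ 1/d², so Δm = 5 log₁₀(d₂/d₁) = 5 log₁₀(12300/821) = 5.878
m₂ = m₁ + Δm = 22.1 + (5.878) = 27.978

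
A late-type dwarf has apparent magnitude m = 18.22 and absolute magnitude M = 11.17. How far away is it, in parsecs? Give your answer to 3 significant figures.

d ≈ 257 pc

μ = m − M = 7.050
m − M = 5 log₁₀ d − 5
log₁₀ d = (m − M)/5 + 1 = 2.4100
d = 10^2.4100 = 257.0 pc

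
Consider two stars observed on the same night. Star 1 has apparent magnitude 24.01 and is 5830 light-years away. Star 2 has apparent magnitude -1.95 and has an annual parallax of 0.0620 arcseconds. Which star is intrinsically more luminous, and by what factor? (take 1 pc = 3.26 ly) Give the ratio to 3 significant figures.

Star 2 is more luminous, by a factor of 1.97×10^6.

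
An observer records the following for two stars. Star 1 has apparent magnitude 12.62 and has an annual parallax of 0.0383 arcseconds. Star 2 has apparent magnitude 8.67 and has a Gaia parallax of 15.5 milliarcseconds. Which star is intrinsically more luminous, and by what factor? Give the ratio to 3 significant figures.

Star 2 is more luminous, by a factor of 232.

Star 1: d = 1/p = 1/0.0383″ = 26.11 pc
Star 1: M = m − 5 log₁₀ d + 5 = 12.62 − 5·1.4168 + 5 = 10.536
Star 2: p = 15.5 mas = 0.0155″ → d = 1/p = 64.52 pc
Star 2: M = m − 5 log₁₀ d + 5 = 8.67 − 5·1.8097 + 5 = 4.622
ΔM = M_1 − M_2 = 10.536 − (4.622) = 5.914; smaller M is more luminous → Star 2.
L ratio = 10^(0.4 |ΔM|) = 10^2.366 = 232.1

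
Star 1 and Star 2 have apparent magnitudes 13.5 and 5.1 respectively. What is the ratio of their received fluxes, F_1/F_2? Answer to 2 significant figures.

Δm = 13.5 − (5.1) = 8.4
Flux ratio = 10^(−0.4 Δm) = 10^(−0.4 × 8.4) = 10^-3.360 = 4.365×10^-4

F_1/F_2 ≈ 4.4×10^-4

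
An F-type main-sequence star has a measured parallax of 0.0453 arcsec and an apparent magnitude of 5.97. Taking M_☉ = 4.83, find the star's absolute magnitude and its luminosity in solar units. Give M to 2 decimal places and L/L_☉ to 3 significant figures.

M ≈ 4.25; L/L_☉ ≈ 1.71

d = 1/p = 1/0.0453″ = 22.08 pc
M = m − 5 log₁₀ d + 5 = 5.97 − 5·1.3439 + 5 = 4.250
M − M_☉ = 4.250 − 4.83 = -0.580
L/L_☉ = 10^(−0.4 × -0.580) = 1.705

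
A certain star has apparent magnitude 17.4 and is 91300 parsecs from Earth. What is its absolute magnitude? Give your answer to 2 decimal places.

M ≈ -2.40

5 log₁₀(d/10 pc) = 5 log₁₀(91300) − 5 = 19.802
M = m − 5 log₁₀(d/10) = 17.4 − 19.802 = -2.402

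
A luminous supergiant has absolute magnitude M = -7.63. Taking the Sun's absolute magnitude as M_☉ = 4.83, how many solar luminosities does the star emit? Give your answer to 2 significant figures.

L/L_☉ ≈ 96000

M − M_☉ = -7.63 − 4.83 = -12.460
L/L_☉ = 10^(−0.4 (M − M_☉)) = 10^4.984 = 96380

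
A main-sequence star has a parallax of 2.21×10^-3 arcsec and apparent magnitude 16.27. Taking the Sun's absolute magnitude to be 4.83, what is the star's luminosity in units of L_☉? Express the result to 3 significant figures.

d = 1/p = 1/2.21×10^-3″ = 452.5 pc
M = m − 5 log₁₀ d + 5 = 16.27 − 5·2.6556 + 5 = 7.992
M − M_☉ = 7.992 − 4.83 = 3.162
L/L_☉ = 10^(−0.4 × 3.162) = 0.05435

L/L_☉ ≈ 0.0544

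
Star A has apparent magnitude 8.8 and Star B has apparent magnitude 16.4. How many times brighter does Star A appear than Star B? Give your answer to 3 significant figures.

Δm = 8.8 − (16.4) = -7.6
Flux ratio = 10^(−0.4 Δm) = 10^(−0.4 × -7.6) = 10^3.040 = 1096

1100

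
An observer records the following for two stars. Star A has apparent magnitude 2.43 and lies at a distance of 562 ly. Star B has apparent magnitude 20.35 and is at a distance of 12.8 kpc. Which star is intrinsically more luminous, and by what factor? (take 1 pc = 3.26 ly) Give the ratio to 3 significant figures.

Star A: d = 562 ly / 3.26 = 172.4 pc
Star A: M = m − 5 log₁₀ d + 5 = 2.43 − 5·2.2365 + 5 = -3.753
Star B: d = 12.8 kpc = 12800 pc
Star B: M = m − 5 log₁₀ d + 5 = 20.35 − 5·4.1072 + 5 = 4.814
ΔM = M_A − M_B = -3.753 − (4.814) = -8.567; smaller M is more luminous → Star A.
L ratio = 10^(0.4 |ΔM|) = 10^3.427 = 2671

Star A is more luminous, by a factor of 2670.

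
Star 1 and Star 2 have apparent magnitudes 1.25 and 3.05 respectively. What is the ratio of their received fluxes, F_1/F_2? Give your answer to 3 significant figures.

Magnitude difference = -1.80
Flux ratio = 10^(−0.4 Δm) = 10^(−0.4 × -1.80) = 10^0.720 = 5.248

F_1/F_2 ≈ 5.25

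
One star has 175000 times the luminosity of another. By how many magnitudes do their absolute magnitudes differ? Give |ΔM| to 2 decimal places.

|ΔM| ≈ 13.11

Pogson: ΔM = −2.5 log₁₀(ratio) = −2.5 log₁₀(175000) = −2.5 × 5.2430 = -13.108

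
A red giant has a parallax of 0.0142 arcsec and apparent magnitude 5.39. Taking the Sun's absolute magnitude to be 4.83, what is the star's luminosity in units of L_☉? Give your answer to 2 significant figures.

L/L_☉ ≈ 30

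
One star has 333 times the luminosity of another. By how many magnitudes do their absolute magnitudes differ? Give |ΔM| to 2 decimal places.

Pogson: ΔM = −2.5 log₁₀(ratio) = −2.5 log₁₀(333) = −2.5 × 2.5224 = -6.306

|ΔM| ≈ 6.31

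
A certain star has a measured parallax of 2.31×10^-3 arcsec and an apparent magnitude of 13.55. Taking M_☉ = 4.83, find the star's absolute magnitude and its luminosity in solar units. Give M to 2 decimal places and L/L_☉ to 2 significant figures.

d = 1/p = 1/2.31×10^-3″ = 432.9 pc
M = m − 5 log₁₀ d + 5 = 13.55 − 5·2.6364 + 5 = 5.368
M − M_☉ = 5.368 − 4.83 = 0.538
L/L_☉ = 10^(−0.4 × 0.538) = 0.6092

M ≈ 5.37; L/L_☉ ≈ 0.61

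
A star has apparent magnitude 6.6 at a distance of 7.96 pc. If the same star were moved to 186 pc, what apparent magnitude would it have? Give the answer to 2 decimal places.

m ≈ 13.44

Flux ∝ 1/d², so Δm = 5 log₁₀(d₂/d₁) = 5 log₁₀(186/7.96) = 6.843
m₂ = m₁ + Δm = 6.6 + (6.843) = 13.443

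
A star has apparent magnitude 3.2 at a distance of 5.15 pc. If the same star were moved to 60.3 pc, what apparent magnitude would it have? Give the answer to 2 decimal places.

Flux ∝ 1/d², so Δm = 5 log₁₀(d₂/d₁) = 5 log₁₀(60.3/5.15) = 5.343
m₂ = m₁ + Δm = 3.2 + (5.343) = 8.543

m ≈ 8.54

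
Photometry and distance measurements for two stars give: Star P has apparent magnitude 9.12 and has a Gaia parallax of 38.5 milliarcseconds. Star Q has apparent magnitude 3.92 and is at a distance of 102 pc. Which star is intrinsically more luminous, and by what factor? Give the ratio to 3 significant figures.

Star P: p = 38.5 mas = 0.0385″ → d = 1/p = 25.97 pc
Star P: M = m − 5 log₁₀ d + 5 = 9.12 − 5·1.4145 + 5 = 7.047
Star Q: M = m − 5 log₁₀ d + 5 = 3.92 − 5·2.0086 + 5 = -1.123
ΔM = M_P − M_Q = 7.047 − (-1.123) = 8.170; smaller M is more luminous → Star Q.
L ratio = 10^(0.4 |ΔM|) = 10^3.268 = 1854

Star Q is more luminous, by a factor of 1850.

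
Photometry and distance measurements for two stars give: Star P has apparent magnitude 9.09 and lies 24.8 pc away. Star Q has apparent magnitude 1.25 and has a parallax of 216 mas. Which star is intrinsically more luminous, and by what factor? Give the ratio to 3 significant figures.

Star P: M = m − 5 log₁₀ d + 5 = 9.09 − 5·1.3945 + 5 = 7.118
Star Q: p = 216 mas = 0.216″ → d = 1/p = 4.630 pc
Star Q: M = m − 5 log₁₀ d + 5 = 1.25 − 5·0.6655 + 5 = 2.922
ΔM = M_P − M_Q = 7.118 − (2.922) = 4.195; smaller M is more luminous → Star Q.
L ratio = 10^(0.4 |ΔM|) = 10^1.678 = 47.66

Star Q is more luminous, by a factor of 47.7.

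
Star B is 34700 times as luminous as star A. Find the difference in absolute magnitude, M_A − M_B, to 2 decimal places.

M_A − M_B ≈ 11.35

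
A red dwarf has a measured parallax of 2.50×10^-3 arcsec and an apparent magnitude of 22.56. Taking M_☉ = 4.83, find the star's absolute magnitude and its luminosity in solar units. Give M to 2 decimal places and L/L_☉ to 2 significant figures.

d = 1/p = 1/2.50×10^-3″ = 400.0 pc
M = m − 5 log₁₀ d + 5 = 22.56 − 5·2.6021 + 5 = 14.550
M − M_☉ = 14.550 − 4.83 = 9.720
L/L_☉ = 10^(−0.4 × 9.720) = 1.295×10^-4

M ≈ 14.55; L/L_☉ ≈ 1.3×10^-4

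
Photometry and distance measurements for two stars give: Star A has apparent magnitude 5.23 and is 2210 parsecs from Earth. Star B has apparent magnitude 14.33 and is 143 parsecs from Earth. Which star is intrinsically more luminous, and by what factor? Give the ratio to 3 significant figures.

Star A is more luminous, by a factor of 1.04×10^6.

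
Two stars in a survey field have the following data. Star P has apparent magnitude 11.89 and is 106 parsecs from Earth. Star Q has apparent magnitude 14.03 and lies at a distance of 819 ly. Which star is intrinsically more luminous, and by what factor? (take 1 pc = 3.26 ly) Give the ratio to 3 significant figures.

Star P is more luminous, by a factor of 1.28.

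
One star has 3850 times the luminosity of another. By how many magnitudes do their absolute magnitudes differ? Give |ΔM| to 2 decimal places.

|ΔM| ≈ 8.96

Pogson: ΔM = −2.5 log₁₀(ratio) = −2.5 log₁₀(3850) = −2.5 × 3.5855 = -8.964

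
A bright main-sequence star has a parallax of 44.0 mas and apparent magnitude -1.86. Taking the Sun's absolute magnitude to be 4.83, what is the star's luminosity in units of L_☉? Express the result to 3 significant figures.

d = 1/p = 1000/44.0 mas = 22.73 pc
M = m − 5 log₁₀ d + 5 = -1.86 − 5·1.3565 + 5 = -3.643
M − M_☉ = -3.643 − 4.83 = -8.473
L/L_☉ = 10^(−0.4 × -8.473) = 2450

L/L_☉ ≈ 2450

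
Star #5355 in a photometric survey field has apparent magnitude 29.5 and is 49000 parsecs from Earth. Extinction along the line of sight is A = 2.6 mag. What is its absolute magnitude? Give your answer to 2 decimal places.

5 log₁₀(d/10 pc) = 5 log₁₀(49000) − 5 = 18.451
M = m − 5 log₁₀(d/10) − A = 29.5 − 18.451 − 2.6 = 8.449

M ≈ 8.45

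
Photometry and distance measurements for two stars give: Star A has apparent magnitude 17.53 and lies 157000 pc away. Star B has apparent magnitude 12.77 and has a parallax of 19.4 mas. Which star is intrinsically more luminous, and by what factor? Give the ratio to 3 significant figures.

Star A is more luminous, by a factor of 116000.

Star A: M = m − 5 log₁₀ d + 5 = 17.53 − 5·5.1959 + 5 = -3.449
Star B: p = 19.4 mas = 0.0194″ → d = 1/p = 51.55 pc
Star B: M = m − 5 log₁₀ d + 5 = 12.77 − 5·1.7122 + 5 = 9.209
ΔM = M_A − M_B = -3.449 − (9.209) = -12.659; smaller M is more luminous → Star A.
L ratio = 10^(0.4 |ΔM|) = 10^5.063 = 115700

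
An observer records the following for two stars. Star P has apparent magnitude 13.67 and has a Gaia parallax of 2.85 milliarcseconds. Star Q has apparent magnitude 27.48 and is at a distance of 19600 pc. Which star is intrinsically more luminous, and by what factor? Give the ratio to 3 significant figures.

Star P: p = 2.85 mas = 2.85×10^-3″ → d = 1/p = 350.9 pc
Star P: M = m − 5 log₁₀ d + 5 = 13.67 − 5·2.5452 + 5 = 5.944
Star Q: M = m − 5 log₁₀ d + 5 = 27.48 − 5·4.2923 + 5 = 11.019
ΔM = M_P − M_Q = 5.944 − (11.019) = -5.074; smaller M is more luminous → Star P.
L ratio = 10^(0.4 |ΔM|) = 10^2.030 = 107.1

Star P is more luminous, by a factor of 107.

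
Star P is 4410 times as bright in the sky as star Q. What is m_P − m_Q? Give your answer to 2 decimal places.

Pogson: Δm = −2.5 log₁₀(ratio) = −2.5 log₁₀(4410) = −2.5 × 3.6444 = -9.111
Star P is brighter, so it has the smaller magnitude: the difference is negative.

m_P − m_Q ≈ -9.11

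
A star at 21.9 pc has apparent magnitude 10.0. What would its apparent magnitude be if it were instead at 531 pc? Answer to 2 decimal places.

m ≈ 16.92

Flux ∝ 1/d², so Δm = 5 log₁₀(d₂/d₁) = 5 log₁₀(531/21.9) = 6.923
m₂ = m₁ + Δm = 10.0 + (6.923) = 16.923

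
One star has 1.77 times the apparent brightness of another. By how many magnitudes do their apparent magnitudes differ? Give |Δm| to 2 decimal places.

|Δm| ≈ 0.62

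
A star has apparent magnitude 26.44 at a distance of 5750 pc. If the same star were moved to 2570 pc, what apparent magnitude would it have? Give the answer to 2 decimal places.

m ≈ 24.69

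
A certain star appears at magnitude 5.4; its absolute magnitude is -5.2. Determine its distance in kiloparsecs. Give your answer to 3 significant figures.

d ≈ 1.32 kpc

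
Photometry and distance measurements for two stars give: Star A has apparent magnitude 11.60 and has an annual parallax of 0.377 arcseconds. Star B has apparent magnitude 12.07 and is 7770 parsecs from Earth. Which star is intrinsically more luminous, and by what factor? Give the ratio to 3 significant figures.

Star B is more luminous, by a factor of 5.57×10^6.

Star A: d = 1/p = 1/0.377″ = 2.653 pc
Star A: M = m − 5 log₁₀ d + 5 = 11.60 − 5·0.4237 + 5 = 14.482
Star B: M = m − 5 log₁₀ d + 5 = 12.07 − 5·3.8904 + 5 = -2.382
ΔM = M_A − M_B = 14.482 − (-2.382) = 16.864; smaller M is more luminous → Star B.
L ratio = 10^(0.4 |ΔM|) = 10^6.746 = 5.566×10^6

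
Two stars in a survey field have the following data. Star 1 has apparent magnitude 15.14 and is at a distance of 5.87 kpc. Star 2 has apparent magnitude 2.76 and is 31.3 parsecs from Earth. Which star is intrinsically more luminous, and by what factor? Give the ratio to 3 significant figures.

Star 1: d = 5.87 kpc = 5870 pc
Star 1: M = m − 5 log₁₀ d + 5 = 15.14 − 5·3.7686 + 5 = 1.297
Star 2: M = m − 5 log₁₀ d + 5 = 2.76 − 5·1.4955 + 5 = 0.282
ΔM = M_1 − M_2 = 1.297 − (0.282) = 1.015; smaller M is more luminous → Star 2.
L ratio = 10^(0.4 |ΔM|) = 10^0.406 = 2.546

Star 2 is more luminous, by a factor of 2.55.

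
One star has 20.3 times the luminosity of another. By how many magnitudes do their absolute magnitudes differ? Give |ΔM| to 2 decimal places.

|ΔM| ≈ 3.27

Pogson: ΔM = −2.5 log₁₀(ratio) = −2.5 log₁₀(20.3) = −2.5 × 1.3075 = -3.269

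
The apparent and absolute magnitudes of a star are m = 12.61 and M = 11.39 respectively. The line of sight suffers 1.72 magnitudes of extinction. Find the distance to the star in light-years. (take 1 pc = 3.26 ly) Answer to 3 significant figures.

m − M = 5 log₁₀(d/10 pc) + A  ⇒  12.61 − (11.39) − 1.72 = 5 log₁₀(d/10)
-0.500 = 5 log₁₀(d/10)
log₁₀ d = (m − M − A)/5 + 1 = 0.9000
d = 10^0.9000 = 7.943 pc
= 25.90 ly

d ≈ 25.9 ly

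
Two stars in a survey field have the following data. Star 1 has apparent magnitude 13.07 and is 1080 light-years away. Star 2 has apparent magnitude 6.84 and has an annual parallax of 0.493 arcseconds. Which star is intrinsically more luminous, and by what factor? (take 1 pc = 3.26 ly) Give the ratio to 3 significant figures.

Star 1 is more luminous, by a factor of 85.9.

Star 1: d = 1080 ly / 3.26 = 331.3 pc
Star 1: M = m − 5 log₁₀ d + 5 = 13.07 − 5·2.5202 + 5 = 5.469
Star 2: d = 1/p = 1/0.493″ = 2.028 pc
Star 2: M = m − 5 log₁₀ d + 5 = 6.84 − 5·0.3072 + 5 = 10.304
ΔM = M_1 − M_2 = 5.469 − (10.304) = -4.835; smaller M is more luminous → Star 1.
L ratio = 10^(0.4 |ΔM|) = 10^1.934 = 85.92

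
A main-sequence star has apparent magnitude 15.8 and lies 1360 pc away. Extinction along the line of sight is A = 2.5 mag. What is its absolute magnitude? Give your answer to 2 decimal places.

M ≈ 2.63

5 log₁₀(d/10 pc) = 5 log₁₀(1360) − 5 = 10.668
M = m − 5 log₁₀(d/10) − A = 15.8 − 10.668 − 2.5 = 2.632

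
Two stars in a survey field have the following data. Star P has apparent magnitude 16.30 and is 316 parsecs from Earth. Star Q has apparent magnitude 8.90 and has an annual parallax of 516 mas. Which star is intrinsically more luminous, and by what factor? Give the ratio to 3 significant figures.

Star P is more luminous, by a factor of 29.2.

Star P: M = m − 5 log₁₀ d + 5 = 16.30 − 5·2.4997 + 5 = 8.802
Star Q: p = 516 mas = 0.516″ → d = 1/p = 1.938 pc
Star Q: M = m − 5 log₁₀ d + 5 = 8.90 − 5·0.2874 + 5 = 12.463
ΔM = M_P − M_Q = 8.802 − (12.463) = -3.662; smaller M is more luminous → Star P.
L ratio = 10^(0.4 |ΔM|) = 10^1.465 = 29.15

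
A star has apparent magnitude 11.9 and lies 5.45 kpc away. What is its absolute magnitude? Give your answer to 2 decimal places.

d = 5.45 kpc = 5450 pc
5 log₁₀(d/10 pc) = 5 log₁₀(5450) − 5 = 13.682
M = m − 5 log₁₀(d/10) = 11.9 − 13.682 = -1.782

M ≈ -1.78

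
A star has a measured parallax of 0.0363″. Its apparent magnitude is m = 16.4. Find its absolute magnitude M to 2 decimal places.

M ≈ 14.20

d = 1/p = 1/0.0363″ = 27.55 pc
5 log₁₀(d/10 pc) = 5 log₁₀(27.55) − 5 = 2.200
M = m − 5 log₁₀(d/10) = 16.4 − 2.200 = 14.200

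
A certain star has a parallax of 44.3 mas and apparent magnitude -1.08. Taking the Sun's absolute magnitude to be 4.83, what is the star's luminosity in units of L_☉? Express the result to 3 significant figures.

d = 1/p = 1000/44.3 mas = 22.57 pc
M = m − 5 log₁₀ d + 5 = -1.08 − 5·1.3536 + 5 = -2.848
M − M_☉ = -2.848 − 4.83 = -7.678
L/L_☉ = 10^(−0.4 × -7.678) = 1178

L/L_☉ ≈ 1180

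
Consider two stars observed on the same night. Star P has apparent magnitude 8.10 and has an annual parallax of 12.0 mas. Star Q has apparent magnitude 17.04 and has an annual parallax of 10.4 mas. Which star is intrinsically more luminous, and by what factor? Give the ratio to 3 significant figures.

Star P is more luminous, by a factor of 2830.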